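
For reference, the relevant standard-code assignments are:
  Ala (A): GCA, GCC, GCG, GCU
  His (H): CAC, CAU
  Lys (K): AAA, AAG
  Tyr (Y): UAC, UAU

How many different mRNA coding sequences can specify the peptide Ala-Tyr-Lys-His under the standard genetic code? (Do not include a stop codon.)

Ala: 4 codons.
Tyr: 2 codons.
Lys: 2 codons.
His: 2 codons.
4 × 2 × 2 × 2 = 32.

32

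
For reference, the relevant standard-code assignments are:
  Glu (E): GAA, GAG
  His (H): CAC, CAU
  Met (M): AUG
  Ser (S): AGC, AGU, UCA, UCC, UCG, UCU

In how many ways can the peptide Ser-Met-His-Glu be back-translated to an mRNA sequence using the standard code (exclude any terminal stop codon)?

24

Ser: 6 codons.
Met: 1 codon.
His: 2 codons.
Glu: 2 codons.
6 × 1 × 2 × 2 = 24.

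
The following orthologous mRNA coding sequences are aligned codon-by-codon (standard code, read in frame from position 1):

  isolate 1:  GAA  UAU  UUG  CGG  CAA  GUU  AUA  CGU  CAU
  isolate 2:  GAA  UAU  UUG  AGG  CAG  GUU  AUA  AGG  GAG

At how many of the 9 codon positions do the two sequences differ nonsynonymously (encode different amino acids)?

1

Codon 1: GAA Glu / GAA Glu — identical.
Codon 2: UAU Tyr / UAU Tyr — identical.
Codon 3: UUG Leu / UUG Leu — identical.
Codon 4: CGG Arg / AGG Arg — synonymous.
Codon 5: CAA Gln / CAG Gln — synonymous.
Codon 6: GUU Val / GUU Val — identical.
Codon 7: AUA Ile / AUA Ile — identical.
Codon 8: CGU Arg / AGG Arg — synonymous.
Codon 9: CAU His / GAG Glu — nonsynonymous.
Nonsynonymous differences: 1.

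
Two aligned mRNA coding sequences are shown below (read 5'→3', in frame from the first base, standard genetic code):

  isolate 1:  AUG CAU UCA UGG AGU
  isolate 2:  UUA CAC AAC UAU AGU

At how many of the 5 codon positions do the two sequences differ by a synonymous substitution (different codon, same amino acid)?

1

Codon 1: AUG Met / UUA Leu — nonsynonymous.
Codon 2: CAU His / CAC His — synonymous.
Codon 3: UCA Ser / AAC Asn — nonsynonymous.
Codon 4: UGG Trp / UAU Tyr — nonsynonymous.
Codon 5: AGU Ser / AGU Ser — identical.
Synonymous differences: 1.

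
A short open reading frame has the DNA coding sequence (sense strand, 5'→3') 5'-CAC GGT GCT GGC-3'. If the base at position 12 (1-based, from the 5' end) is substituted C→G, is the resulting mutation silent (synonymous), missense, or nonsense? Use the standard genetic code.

silent

Position 12 falls in codon 4: GGC → Gly.
After the substitution the codon is GGG → Gly.
Both encode Gly, so the change is synonymous.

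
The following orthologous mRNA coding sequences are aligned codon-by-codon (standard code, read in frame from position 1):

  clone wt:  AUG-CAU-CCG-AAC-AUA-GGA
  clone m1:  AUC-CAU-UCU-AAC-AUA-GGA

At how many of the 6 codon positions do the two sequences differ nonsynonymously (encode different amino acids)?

2

Codon 1: AUG Met / AUC Ile — nonsynonymous.
Codon 2: CAU His / CAU His — identical.
Codon 3: CCG Pro / UCU Ser — nonsynonymous.
Codon 4: AAC Asn / AAC Asn — identical.
Codon 5: AUA Ile / AUA Ile — identical.
Codon 6: GGA Gly / GGA Gly — identical.
Nonsynonymous differences: 2.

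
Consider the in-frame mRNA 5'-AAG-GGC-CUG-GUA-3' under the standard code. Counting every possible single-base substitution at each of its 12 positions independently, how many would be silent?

Codon 1 (AAG, Lys): 1 synonymous substitution.
Codon 2 (GGC, Gly): 3 synonymous substitutions.
Codon 3 (CUG, Leu): 4 synonymous substitutions.
Codon 4 (GUA, Val): 3 synonymous substitutions.
Total: 1 + 3 + 4 + 3 = 11.

11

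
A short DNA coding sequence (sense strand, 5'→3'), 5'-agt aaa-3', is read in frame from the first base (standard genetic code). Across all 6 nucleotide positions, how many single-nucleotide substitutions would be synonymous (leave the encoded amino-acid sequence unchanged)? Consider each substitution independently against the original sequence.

2

Codon 1 (AGT, Ser): 1 synonymous substitution.
Codon 2 (AAA, Lys): 1 synonymous substitution.
Total: 1 + 1 = 2.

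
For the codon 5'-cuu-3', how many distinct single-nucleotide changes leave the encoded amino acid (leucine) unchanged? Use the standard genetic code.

Position 1: none → 0 synonymous.
Position 2: none → 0 synonymous.
Position 3: CUC, CUA, CUG → 3 synonymous.
Total: 0 + 0 + 3 = 3.

3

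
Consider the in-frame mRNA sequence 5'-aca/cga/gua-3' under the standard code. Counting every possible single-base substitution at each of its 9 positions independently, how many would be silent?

10

Codon 1 (ACA, Thr): 3 synonymous substitutions.
Codon 2 (CGA, Arg): 4 synonymous substitutions.
Codon 3 (GUA, Val): 3 synonymous substitutions.
Total: 3 + 4 + 3 = 10.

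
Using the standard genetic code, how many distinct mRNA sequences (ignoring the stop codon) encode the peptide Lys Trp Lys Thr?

16

Lys: 2 codons.
Trp: 1 codon.
Lys: 2 codons.
Thr: 4 codons.
2 × 1 × 2 × 4 = 16.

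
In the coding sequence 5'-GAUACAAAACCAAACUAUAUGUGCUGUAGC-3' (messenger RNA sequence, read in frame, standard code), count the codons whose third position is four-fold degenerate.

Codon 1 GAU (Asp): third position 2-fold.
Codon 2 ACA (Thr): third position 4-fold.
Codon 3 AAA (Lys): third position 2-fold.
Codon 4 CCA (Pro): third position 4-fold.
Codon 5 AAC (Asn): third position 2-fold.
Codon 6 UAU (Tyr): third position 2-fold.
Codon 7 AUG (Met): third position 1-fold.
Codon 8 UGC (Cys): third position 2-fold.
Codon 9 UGU (Cys): third position 2-fold.
Codon 10 AGC (Ser): third position 2-fold.
Four-fold degenerate third positions: 2.

2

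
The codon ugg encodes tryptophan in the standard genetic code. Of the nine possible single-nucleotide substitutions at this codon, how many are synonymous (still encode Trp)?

0

Position 1: none → 0 synonymous.
Position 2: none → 0 synonymous.
Position 3: none → 0 synonymous.
Total: 0 + 0 + 0 = 0.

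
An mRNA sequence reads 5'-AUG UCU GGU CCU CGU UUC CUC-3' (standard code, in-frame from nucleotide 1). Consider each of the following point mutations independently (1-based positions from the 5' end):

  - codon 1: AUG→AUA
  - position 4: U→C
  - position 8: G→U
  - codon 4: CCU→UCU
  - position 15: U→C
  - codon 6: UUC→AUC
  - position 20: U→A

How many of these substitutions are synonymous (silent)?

Codon 1: AUG (Met) → AUA (Ile) — missense.
Codon 2: UCU (Ser) → CCU (Pro) — missense.
Codon 3: GGU (Gly) → GUU (Val) — missense.
Codon 4: CCU (Pro) → UCU (Ser) — missense.
Codon 5: CGU (Arg) → CGC (Arg) — synonymous.
Codon 6: UUC (Phe) → AUC (Ile) — missense.
Codon 7: CUC (Leu) → CAC (His) — missense.
Synonymous: 1 of 7.

1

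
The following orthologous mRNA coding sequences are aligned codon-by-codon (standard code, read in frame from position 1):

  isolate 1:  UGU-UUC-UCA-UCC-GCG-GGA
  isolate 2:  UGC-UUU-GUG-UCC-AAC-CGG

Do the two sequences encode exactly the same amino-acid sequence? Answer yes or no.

no

Codon 1: UGU Cys / UGC Cys — synonymous.
Codon 2: UUC Phe / UUU Phe — synonymous.
Codon 3: UCA Ser / GUG Val — nonsynonymous.
Codon 4: UCC Ser / UCC Ser — identical.
Codon 5: GCG Ala / AAC Asn — nonsynonymous.
Codon 6: GGA Gly / CGG Arg — nonsynonymous.
Nonsynonymous differences: 3 → different protein.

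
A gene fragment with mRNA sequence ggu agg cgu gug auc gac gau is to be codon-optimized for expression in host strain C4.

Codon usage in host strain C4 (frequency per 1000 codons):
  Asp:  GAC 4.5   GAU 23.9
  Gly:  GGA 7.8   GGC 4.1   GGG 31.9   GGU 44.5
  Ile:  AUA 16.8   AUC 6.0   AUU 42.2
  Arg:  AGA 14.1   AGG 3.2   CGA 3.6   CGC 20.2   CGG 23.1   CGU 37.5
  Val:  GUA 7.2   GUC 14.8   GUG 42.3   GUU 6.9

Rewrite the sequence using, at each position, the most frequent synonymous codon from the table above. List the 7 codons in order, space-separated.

Codon 1 (Gly): best is GGU at 44.5.
Codon 2 (Arg): best is CGU at 37.5.
Codon 3 (Arg): best is CGU at 37.5.
Codon 4 (Val): best is GUG at 42.3.
Codon 5 (Ile): best is AUU at 42.2.
Codon 6 (Asp): best is GAU at 23.9.
Codon 7 (Asp): best is GAU at 23.9.

GGU CGU CGU GUG AUU GAU GAU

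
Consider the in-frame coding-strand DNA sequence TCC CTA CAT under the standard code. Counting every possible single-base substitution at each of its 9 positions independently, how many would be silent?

8

Codon 1 (TCC, Ser): 3 synonymous substitutions.
Codon 2 (CTA, Leu): 4 synonymous substitutions.
Codon 3 (CAT, His): 1 synonymous substitution.
Total: 3 + 4 + 1 = 8.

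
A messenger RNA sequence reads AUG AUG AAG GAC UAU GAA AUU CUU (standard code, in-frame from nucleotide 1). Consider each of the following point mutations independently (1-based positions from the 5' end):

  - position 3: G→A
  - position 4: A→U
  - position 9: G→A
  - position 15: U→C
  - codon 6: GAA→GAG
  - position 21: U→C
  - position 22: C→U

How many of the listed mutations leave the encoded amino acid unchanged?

Codon 1: AUG (Met) → AUA (Ile) — missense.
Codon 2: AUG (Met) → UUG (Leu) — missense.
Codon 3: AAG (Lys) → AAA (Lys) — synonymous.
Codon 5: UAU (Tyr) → UAC (Tyr) — synonymous.
Codon 6: GAA (Glu) → GAG (Glu) — synonymous.
Codon 7: AUU (Ile) → AUC (Ile) — synonymous.
Codon 8: CUU (Leu) → UUU (Phe) — missense.
Synonymous: 4 of 7.

4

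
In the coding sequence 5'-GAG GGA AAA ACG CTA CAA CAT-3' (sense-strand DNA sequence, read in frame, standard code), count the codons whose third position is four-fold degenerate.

Codon 1 GAG (Glu): third position 2-fold.
Codon 2 GGA (Gly): third position 4-fold.
Codon 3 AAA (Lys): third position 2-fold.
Codon 4 ACG (Thr): third position 4-fold.
Codon 5 CTA (Leu): third position 4-fold.
Codon 6 CAA (Gln): third position 2-fold.
Codon 7 CAT (His): third position 2-fold.
Four-fold degenerate third positions: 3.

3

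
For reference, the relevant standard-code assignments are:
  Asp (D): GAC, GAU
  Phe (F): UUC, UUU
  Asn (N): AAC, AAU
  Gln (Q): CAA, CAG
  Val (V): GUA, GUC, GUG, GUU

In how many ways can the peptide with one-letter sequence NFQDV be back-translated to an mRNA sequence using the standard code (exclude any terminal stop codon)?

Asn: 2 codons.
Phe: 2 codons.
Gln: 2 codons.
Asp: 2 codons.
Val: 4 codons.
2 × 2 × 2 × 2 × 4 = 64.

64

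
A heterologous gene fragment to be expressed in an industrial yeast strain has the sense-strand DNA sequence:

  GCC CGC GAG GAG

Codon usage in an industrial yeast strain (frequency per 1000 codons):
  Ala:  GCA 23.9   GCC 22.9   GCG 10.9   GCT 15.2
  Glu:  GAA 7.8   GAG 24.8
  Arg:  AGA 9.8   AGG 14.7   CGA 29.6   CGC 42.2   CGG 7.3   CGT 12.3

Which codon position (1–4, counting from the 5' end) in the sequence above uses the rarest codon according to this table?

Codon 1 GCC (Ala): 22.9 per 1000.
Codon 2 CGC (Arg): 42.2 per 1000.
Codon 3 GAG (Glu): 24.8 per 1000.
Codon 4 GAG (Glu): 24.8 per 1000.
Lowest frequency is 22.9 at codon 1.

1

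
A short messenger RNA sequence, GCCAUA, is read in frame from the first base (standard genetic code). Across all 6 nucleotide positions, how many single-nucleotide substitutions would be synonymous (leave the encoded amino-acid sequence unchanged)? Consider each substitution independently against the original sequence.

5

Codon 1 (GCC, Ala): 3 synonymous substitutions.
Codon 2 (AUA, Ile): 2 synonymous substitutions.
Total: 3 + 2 = 5.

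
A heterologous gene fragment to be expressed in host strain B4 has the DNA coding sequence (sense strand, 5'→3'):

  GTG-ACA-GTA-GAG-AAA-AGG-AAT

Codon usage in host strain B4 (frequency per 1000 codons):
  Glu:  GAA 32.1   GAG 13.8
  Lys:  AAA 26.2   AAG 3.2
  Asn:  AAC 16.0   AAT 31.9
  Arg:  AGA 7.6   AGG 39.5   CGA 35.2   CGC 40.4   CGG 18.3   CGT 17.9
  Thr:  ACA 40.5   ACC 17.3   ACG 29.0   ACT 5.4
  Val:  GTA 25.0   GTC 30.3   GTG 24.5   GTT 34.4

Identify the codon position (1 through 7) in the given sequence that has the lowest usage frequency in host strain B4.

Codon 1 GTG (Val): 24.5 per 1000.
Codon 2 ACA (Thr): 40.5 per 1000.
Codon 3 GTA (Val): 25.0 per 1000.
Codon 4 GAG (Glu): 13.8 per 1000.
Codon 5 AAA (Lys): 26.2 per 1000.
Codon 6 AGG (Arg): 39.5 per 1000.
Codon 7 AAT (Asn): 31.9 per 1000.
Lowest frequency is 13.8 at codon 4.

4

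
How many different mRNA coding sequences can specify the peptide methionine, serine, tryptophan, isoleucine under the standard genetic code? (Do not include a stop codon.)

Met: 1 codon.
Ser: 6 codons.
Trp: 1 codon.
Ile: 3 codons.
1 × 6 × 1 × 3 = 18.

18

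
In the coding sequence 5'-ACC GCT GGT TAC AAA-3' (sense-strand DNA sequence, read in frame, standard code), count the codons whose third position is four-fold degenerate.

Codon 1 ACC (Thr): third position 4-fold.
Codon 2 GCT (Ala): third position 4-fold.
Codon 3 GGT (Gly): third position 4-fold.
Codon 4 TAC (Tyr): third position 2-fold.
Codon 5 AAA (Lys): third position 2-fold.
Four-fold degenerate third positions: 3.

3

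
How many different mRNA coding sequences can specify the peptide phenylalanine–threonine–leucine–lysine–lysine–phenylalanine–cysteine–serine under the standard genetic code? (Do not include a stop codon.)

4608

Phe: 2 codons.
Thr: 4 codons.
Leu: 6 codons.
Lys: 2 codons.
Lys: 2 codons.
Phe: 2 codons.
Cys: 2 codons.
Ser: 6 codons.
2 × 4 × 6 × 2 × 2 × 2 × 2 × 6 = 4608.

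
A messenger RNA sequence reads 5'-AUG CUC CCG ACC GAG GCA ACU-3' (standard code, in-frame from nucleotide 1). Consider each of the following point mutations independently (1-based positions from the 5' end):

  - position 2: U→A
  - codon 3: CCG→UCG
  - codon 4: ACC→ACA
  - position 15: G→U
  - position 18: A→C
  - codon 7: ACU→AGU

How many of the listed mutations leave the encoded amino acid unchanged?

Codon 1: AUG (Met) → AAG (Lys) — missense.
Codon 3: CCG (Pro) → UCG (Ser) — missense.
Codon 4: ACC (Thr) → ACA (Thr) — synonymous.
Codon 5: GAG (Glu) → GAU (Asp) — missense.
Codon 6: GCA (Ala) → GCC (Ala) — synonymous.
Codon 7: ACU (Thr) → AGU (Ser) — missense.
Synonymous: 2 of 6.

2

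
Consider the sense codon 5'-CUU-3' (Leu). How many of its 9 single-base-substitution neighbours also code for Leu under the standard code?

3

Position 1: none → 0 synonymous.
Position 2: none → 0 synonymous.
Position 3: CUC, CUA, CUG → 3 synonymous.
Total: 0 + 0 + 3 = 3.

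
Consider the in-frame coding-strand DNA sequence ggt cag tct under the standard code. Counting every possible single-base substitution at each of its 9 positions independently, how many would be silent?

7

Codon 1 (GGT, Gly): 3 synonymous substitutions.
Codon 2 (CAG, Gln): 1 synonymous substitution.
Codon 3 (TCT, Ser): 3 synonymous substitutions.
Total: 3 + 1 + 3 = 7.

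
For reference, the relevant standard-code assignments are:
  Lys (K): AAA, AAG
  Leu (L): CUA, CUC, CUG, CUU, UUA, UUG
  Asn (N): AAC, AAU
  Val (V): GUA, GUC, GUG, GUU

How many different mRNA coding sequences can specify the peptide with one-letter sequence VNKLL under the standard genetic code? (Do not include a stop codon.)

576

Val: 4 codons.
Asn: 2 codons.
Lys: 2 codons.
Leu: 6 codons.
Leu: 6 codons.
4 × 2 × 2 × 6 × 6 = 576.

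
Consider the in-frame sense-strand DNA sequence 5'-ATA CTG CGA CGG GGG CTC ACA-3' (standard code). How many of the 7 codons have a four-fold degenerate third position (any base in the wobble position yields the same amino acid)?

6

Codon 1 ATA (Ile): third position 3-fold.
Codon 2 CTG (Leu): third position 4-fold.
Codon 3 CGA (Arg): third position 4-fold.
Codon 4 CGG (Arg): third position 4-fold.
Codon 5 GGG (Gly): third position 4-fold.
Codon 6 CTC (Leu): third position 4-fold.
Codon 7 ACA (Thr): third position 4-fold.
Four-fold degenerate third positions: 6.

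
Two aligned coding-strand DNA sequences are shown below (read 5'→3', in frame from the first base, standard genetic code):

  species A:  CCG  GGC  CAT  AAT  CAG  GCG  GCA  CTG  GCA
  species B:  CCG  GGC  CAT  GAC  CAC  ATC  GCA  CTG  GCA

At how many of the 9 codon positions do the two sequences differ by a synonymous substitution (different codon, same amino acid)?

0

Codon 1: CCG Pro / CCG Pro — identical.
Codon 2: GGC Gly / GGC Gly — identical.
Codon 3: CAT His / CAT His — identical.
Codon 4: AAT Asn / GAC Asp — nonsynonymous.
Codon 5: CAG Gln / CAC His — nonsynonymous.
Codon 6: GCG Ala / ATC Ile — nonsynonymous.
Codon 7: GCA Ala / GCA Ala — identical.
Codon 8: CTG Leu / CTG Leu — identical.
Codon 9: GCA Ala / GCA Ala — identical.
Synonymous differences: 0.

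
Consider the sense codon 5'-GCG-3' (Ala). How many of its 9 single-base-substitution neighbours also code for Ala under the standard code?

3

Position 1: none → 0 synonymous.
Position 2: none → 0 synonymous.
Position 3: GCT, GCC, GCA → 3 synonymous.
Total: 0 + 0 + 3 = 3.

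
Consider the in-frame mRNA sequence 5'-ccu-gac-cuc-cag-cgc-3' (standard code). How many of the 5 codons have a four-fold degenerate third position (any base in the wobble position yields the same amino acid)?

3

Codon 1 CCU (Pro): third position 4-fold.
Codon 2 GAC (Asp): third position 2-fold.
Codon 3 CUC (Leu): third position 4-fold.
Codon 4 CAG (Gln): third position 2-fold.
Codon 5 CGC (Arg): third position 4-fold.
Four-fold degenerate third positions: 3.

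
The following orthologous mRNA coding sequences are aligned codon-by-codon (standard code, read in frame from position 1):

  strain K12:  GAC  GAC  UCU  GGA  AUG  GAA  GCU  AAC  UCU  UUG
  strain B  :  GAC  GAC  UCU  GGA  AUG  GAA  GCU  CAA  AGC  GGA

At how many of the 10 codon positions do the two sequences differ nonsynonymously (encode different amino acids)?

2

Codon 1: GAC Asp / GAC Asp — identical.
Codon 2: GAC Asp / GAC Asp — identical.
Codon 3: UCU Ser / UCU Ser — identical.
Codon 4: GGA Gly / GGA Gly — identical.
Codon 5: AUG Met / AUG Met — identical.
Codon 6: GAA Glu / GAA Glu — identical.
Codon 7: GCU Ala / GCU Ala — identical.
Codon 8: AAC Asn / CAA Gln — nonsynonymous.
Codon 9: UCU Ser / AGC Ser — synonymous.
Codon 10: UUG Leu / GGA Gly — nonsynonymous.
Nonsynonymous differences: 2.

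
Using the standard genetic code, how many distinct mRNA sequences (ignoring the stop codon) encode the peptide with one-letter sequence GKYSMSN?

Gly: 4 codons.
Lys: 2 codons.
Tyr: 2 codons.
Ser: 6 codons.
Met: 1 codon.
Ser: 6 codons.
Asn: 2 codons.
4 × 2 × 2 × 6 × 1 × 6 × 2 = 1152.

1152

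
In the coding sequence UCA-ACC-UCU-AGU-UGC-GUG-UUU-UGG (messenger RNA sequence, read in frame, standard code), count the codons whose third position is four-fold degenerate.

Codon 1 UCA (Ser): third position 4-fold.
Codon 2 ACC (Thr): third position 4-fold.
Codon 3 UCU (Ser): third position 4-fold.
Codon 4 AGU (Ser): third position 2-fold.
Codon 5 UGC (Cys): third position 2-fold.
Codon 6 GUG (Val): third position 4-fold.
Codon 7 UUU (Phe): third position 2-fold.
Codon 8 UGG (Trp): third position 1-fold.
Four-fold degenerate third positions: 4.

4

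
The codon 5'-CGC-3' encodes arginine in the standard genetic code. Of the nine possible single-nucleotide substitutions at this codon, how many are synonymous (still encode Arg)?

Position 1: none → 0 synonymous.
Position 2: none → 0 synonymous.
Position 3: CGT, CGA, CGG → 3 synonymous.
Total: 0 + 0 + 3 = 3.

3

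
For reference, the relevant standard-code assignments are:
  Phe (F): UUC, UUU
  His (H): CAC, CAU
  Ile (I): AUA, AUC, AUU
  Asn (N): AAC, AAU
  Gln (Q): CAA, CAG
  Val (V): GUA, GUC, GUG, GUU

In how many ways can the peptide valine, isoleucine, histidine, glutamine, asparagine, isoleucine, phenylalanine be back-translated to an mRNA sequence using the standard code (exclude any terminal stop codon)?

Val: 4 codons.
Ile: 3 codons.
His: 2 codons.
Gln: 2 codons.
Asn: 2 codons.
Ile: 3 codons.
Phe: 2 codons.
4 × 3 × 2 × 2 × 2 × 3 × 2 = 576.

576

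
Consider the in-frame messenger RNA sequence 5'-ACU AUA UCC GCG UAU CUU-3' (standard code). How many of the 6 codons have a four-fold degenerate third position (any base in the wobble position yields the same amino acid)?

Codon 1 ACU (Thr): third position 4-fold.
Codon 2 AUA (Ile): third position 3-fold.
Codon 3 UCC (Ser): third position 4-fold.
Codon 4 GCG (Ala): third position 4-fold.
Codon 5 UAU (Tyr): third position 2-fold.
Codon 6 CUU (Leu): third position 4-fold.
Four-fold degenerate third positions: 4.

4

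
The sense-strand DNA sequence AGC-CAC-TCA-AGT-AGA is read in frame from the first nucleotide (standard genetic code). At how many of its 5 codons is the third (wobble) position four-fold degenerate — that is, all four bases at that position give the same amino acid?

Codon 1 AGC (Ser): third position 2-fold.
Codon 2 CAC (His): third position 2-fold.
Codon 3 TCA (Ser): third position 4-fold.
Codon 4 AGT (Ser): third position 2-fold.
Codon 5 AGA (Arg): third position 2-fold.
Four-fold degenerate third positions: 1.

1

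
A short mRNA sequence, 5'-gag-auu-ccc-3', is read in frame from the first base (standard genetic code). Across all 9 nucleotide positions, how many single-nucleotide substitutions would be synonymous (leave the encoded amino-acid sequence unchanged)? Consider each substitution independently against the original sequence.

6

Codon 1 (GAG, Glu): 1 synonymous substitution.
Codon 2 (AUU, Ile): 2 synonymous substitutions.
Codon 3 (CCC, Pro): 3 synonymous substitutions.
Total: 1 + 2 + 3 = 6.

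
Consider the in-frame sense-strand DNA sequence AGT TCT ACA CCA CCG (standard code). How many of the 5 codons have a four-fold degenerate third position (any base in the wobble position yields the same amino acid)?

Codon 1 AGT (Ser): third position 2-fold.
Codon 2 TCT (Ser): third position 4-fold.
Codon 3 ACA (Thr): third position 4-fold.
Codon 4 CCA (Pro): third position 4-fold.
Codon 5 CCG (Pro): third position 4-fold.
Four-fold degenerate third positions: 4.

4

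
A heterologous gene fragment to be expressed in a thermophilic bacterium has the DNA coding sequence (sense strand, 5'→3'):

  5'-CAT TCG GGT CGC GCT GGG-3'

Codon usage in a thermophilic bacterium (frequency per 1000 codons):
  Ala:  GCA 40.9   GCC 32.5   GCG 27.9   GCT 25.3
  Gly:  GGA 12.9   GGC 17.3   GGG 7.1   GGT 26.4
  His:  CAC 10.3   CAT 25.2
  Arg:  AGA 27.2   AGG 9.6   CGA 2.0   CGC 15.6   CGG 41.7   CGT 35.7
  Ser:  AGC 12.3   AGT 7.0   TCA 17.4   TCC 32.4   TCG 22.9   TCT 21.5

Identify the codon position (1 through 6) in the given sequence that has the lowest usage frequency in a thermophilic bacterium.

6

Codon 1 CAT (His): 25.2 per 1000.
Codon 2 TCG (Ser): 22.9 per 1000.
Codon 3 GGT (Gly): 26.4 per 1000.
Codon 4 CGC (Arg): 15.6 per 1000.
Codon 5 GCT (Ala): 25.3 per 1000.
Codon 6 GGG (Gly): 7.1 per 1000.
Lowest frequency is 7.1 at codon 6.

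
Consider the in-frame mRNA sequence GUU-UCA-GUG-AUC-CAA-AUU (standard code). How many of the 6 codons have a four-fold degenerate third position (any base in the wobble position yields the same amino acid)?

3

Codon 1 GUU (Val): third position 4-fold.
Codon 2 UCA (Ser): third position 4-fold.
Codon 3 GUG (Val): third position 4-fold.
Codon 4 AUC (Ile): third position 3-fold.
Codon 5 CAA (Gln): third position 2-fold.
Codon 6 AUU (Ile): third position 3-fold.
Four-fold degenerate third positions: 3.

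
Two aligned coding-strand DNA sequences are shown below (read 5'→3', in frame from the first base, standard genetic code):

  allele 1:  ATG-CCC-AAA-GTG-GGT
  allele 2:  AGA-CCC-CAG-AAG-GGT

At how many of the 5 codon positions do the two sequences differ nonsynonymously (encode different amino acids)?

3

Codon 1: ATG Met / AGA Arg — nonsynonymous.
Codon 2: CCC Pro / CCC Pro — identical.
Codon 3: AAA Lys / CAG Gln — nonsynonymous.
Codon 4: GTG Val / AAG Lys — nonsynonymous.
Codon 5: GGT Gly / GGT Gly — identical.
Nonsynonymous differences: 3.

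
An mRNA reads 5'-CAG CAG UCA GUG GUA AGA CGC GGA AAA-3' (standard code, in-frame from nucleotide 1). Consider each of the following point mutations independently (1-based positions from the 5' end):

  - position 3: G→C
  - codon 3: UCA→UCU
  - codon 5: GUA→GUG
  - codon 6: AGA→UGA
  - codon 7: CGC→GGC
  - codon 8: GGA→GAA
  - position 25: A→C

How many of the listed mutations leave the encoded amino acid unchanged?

2

Codon 1: CAG (Gln) → CAC (His) — missense.
Codon 3: UCA (Ser) → UCU (Ser) — synonymous.
Codon 5: GUA (Val) → GUG (Val) — synonymous.
Codon 6: AGA (Arg) → UGA (Stop) — nonsense.
Codon 7: CGC (Arg) → GGC (Gly) — missense.
Codon 8: GGA (Gly) → GAA (Glu) — missense.
Codon 9: AAA (Lys) → CAA (Gln) — missense.
Synonymous: 2 of 7.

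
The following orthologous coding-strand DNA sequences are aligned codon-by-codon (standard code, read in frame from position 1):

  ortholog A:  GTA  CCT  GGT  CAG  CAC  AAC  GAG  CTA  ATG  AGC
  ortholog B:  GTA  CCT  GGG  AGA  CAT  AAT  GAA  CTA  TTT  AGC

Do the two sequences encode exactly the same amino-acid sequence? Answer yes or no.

no

Codon 1: GTA Val / GTA Val — identical.
Codon 2: CCT Pro / CCT Pro — identical.
Codon 3: GGT Gly / GGG Gly — synonymous.
Codon 4: CAG Gln / AGA Arg — nonsynonymous.
Codon 5: CAC His / CAT His — synonymous.
Codon 6: AAC Asn / AAT Asn — synonymous.
Codon 7: GAG Glu / GAA Glu — synonymous.
Codon 8: CTA Leu / CTA Leu — identical.
Codon 9: ATG Met / TTT Phe — nonsynonymous.
Codon 10: AGC Ser / AGC Ser — identical.
Nonsynonymous differences: 2 → different protein.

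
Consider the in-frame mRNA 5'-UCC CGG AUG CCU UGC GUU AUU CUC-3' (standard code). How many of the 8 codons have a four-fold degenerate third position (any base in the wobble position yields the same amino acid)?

5

Codon 1 UCC (Ser): third position 4-fold.
Codon 2 CGG (Arg): third position 4-fold.
Codon 3 AUG (Met): third position 1-fold.
Codon 4 CCU (Pro): third position 4-fold.
Codon 5 UGC (Cys): third position 2-fold.
Codon 6 GUU (Val): third position 4-fold.
Codon 7 AUU (Ile): third position 3-fold.
Codon 8 CUC (Leu): third position 4-fold.
Four-fold degenerate third positions: 5.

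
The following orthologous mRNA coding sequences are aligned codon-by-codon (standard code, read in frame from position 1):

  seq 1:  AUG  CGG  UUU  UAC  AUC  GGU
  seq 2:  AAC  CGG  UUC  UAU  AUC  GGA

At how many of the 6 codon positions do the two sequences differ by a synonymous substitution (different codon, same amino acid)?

Codon 1: AUG Met / AAC Asn — nonsynonymous.
Codon 2: CGG Arg / CGG Arg — identical.
Codon 3: UUU Phe / UUC Phe — synonymous.
Codon 4: UAC Tyr / UAU Tyr — synonymous.
Codon 5: AUC Ile / AUC Ile — identical.
Codon 6: GGU Gly / GGA Gly — synonymous.
Synonymous differences: 3.

3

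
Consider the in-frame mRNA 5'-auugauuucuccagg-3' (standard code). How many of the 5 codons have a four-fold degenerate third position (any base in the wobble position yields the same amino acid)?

1

Codon 1 AUU (Ile): third position 3-fold.
Codon 2 GAU (Asp): third position 2-fold.
Codon 3 UUC (Phe): third position 2-fold.
Codon 4 UCC (Ser): third position 4-fold.
Codon 5 AGG (Arg): third position 2-fold.
Four-fold degenerate third positions: 1.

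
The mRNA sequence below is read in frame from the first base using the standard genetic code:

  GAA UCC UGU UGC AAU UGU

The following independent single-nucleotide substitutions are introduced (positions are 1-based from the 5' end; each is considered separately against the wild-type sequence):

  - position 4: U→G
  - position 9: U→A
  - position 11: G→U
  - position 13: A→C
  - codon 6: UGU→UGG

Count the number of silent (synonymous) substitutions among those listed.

Codon 2: UCC (Ser) → GCC (Ala) — missense.
Codon 3: UGU (Cys) → UGA (Stop) — nonsense.
Codon 4: UGC (Cys) → UUC (Phe) — missense.
Codon 5: AAU (Asn) → CAU (His) — missense.
Codon 6: UGU (Cys) → UGG (Trp) — missense.
Synonymous: 0 of 5.

0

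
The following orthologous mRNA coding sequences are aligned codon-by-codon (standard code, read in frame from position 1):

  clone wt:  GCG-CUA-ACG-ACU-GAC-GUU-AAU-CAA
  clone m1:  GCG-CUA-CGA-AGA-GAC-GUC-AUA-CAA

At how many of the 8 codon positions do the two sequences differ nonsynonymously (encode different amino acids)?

Codon 1: GCG Ala / GCG Ala — identical.
Codon 2: CUA Leu / CUA Leu — identical.
Codon 3: ACG Thr / CGA Arg — nonsynonymous.
Codon 4: ACU Thr / AGA Arg — nonsynonymous.
Codon 5: GAC Asp / GAC Asp — identical.
Codon 6: GUU Val / GUC Val — synonymous.
Codon 7: AAU Asn / AUA Ile — nonsynonymous.
Codon 8: CAA Gln / CAA Gln — identical.
Nonsynonymous differences: 3.

3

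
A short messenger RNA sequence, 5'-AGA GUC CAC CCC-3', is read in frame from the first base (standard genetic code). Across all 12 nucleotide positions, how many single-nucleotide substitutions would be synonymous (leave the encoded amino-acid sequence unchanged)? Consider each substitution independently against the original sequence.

Codon 1 (AGA, Arg): 2 synonymous substitutions.
Codon 2 (GUC, Val): 3 synonymous substitutions.
Codon 3 (CAC, His): 1 synonymous substitution.
Codon 4 (CCC, Pro): 3 synonymous substitutions.
Total: 2 + 3 + 1 + 3 = 9.

9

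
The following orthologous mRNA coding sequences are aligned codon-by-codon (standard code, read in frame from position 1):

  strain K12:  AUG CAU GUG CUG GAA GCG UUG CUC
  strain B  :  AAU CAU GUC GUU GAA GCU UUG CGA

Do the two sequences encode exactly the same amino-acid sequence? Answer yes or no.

Codon 1: AUG Met / AAU Asn — nonsynonymous.
Codon 2: CAU His / CAU His — identical.
Codon 3: GUG Val / GUC Val — synonymous.
Codon 4: CUG Leu / GUU Val — nonsynonymous.
Codon 5: GAA Glu / GAA Glu — identical.
Codon 6: GCG Ala / GCU Ala — synonymous.
Codon 7: UUG Leu / UUG Leu — identical.
Codon 8: CUC Leu / CGA Arg — nonsynonymous.
Nonsynonymous differences: 3 → different protein.

no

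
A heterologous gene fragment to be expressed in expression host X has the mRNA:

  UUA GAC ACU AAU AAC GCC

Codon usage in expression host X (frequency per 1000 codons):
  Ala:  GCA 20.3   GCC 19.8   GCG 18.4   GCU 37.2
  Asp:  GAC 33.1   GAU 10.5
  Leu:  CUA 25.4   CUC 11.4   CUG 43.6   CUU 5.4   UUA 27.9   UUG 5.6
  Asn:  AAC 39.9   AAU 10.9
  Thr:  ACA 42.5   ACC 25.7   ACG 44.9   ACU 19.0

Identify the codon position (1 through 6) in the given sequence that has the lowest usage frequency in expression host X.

Codon 1 UUA (Leu): 27.9 per 1000.
Codon 2 GAC (Asp): 33.1 per 1000.
Codon 3 ACU (Thr): 19.0 per 1000.
Codon 4 AAU (Asn): 10.9 per 1000.
Codon 5 AAC (Asn): 39.9 per 1000.
Codon 6 GCC (Ala): 19.8 per 1000.
Lowest frequency is 10.9 at codon 4.

4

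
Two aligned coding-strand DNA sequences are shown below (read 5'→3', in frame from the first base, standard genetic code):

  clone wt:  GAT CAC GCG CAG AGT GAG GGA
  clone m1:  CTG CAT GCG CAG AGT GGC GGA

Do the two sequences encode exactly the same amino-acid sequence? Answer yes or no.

Codon 1: GAT Asp / CTG Leu — nonsynonymous.
Codon 2: CAC His / CAT His — synonymous.
Codon 3: GCG Ala / GCG Ala — identical.
Codon 4: CAG Gln / CAG Gln — identical.
Codon 5: AGT Ser / AGT Ser — identical.
Codon 6: GAG Glu / GGC Gly — nonsynonymous.
Codon 7: GGA Gly / GGA Gly — identical.
Nonsynonymous differences: 2 → different protein.

no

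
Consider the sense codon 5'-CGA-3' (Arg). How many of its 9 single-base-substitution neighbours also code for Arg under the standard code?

4

Position 1: AGA → 1 synonymous.
Position 2: none → 0 synonymous.
Position 3: CGT, CGC, CGG → 3 synonymous.
Total: 1 + 0 + 3 = 4.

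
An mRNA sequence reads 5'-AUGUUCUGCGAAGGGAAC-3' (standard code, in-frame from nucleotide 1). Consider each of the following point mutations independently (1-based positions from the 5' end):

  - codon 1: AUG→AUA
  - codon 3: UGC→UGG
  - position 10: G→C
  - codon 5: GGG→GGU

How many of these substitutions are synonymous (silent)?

Codon 1: AUG (Met) → AUA (Ile) — missense.
Codon 3: UGC (Cys) → UGG (Trp) — missense.
Codon 4: GAA (Glu) → CAA (Gln) — missense.
Codon 5: GGG (Gly) → GGU (Gly) — synonymous.
Synonymous: 1 of 4.

1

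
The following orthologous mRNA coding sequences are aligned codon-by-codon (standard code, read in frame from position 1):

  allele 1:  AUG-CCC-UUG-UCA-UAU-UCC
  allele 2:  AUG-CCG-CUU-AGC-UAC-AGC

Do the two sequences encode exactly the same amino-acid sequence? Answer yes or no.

Codon 1: AUG Met / AUG Met — identical.
Codon 2: CCC Pro / CCG Pro — synonymous.
Codon 3: UUG Leu / CUU Leu — synonymous.
Codon 4: UCA Ser / AGC Ser — synonymous.
Codon 5: UAU Tyr / UAC Tyr — synonymous.
Codon 6: UCC Ser / AGC Ser — synonymous.
Nonsynonymous differences: 0 → same protein.

yes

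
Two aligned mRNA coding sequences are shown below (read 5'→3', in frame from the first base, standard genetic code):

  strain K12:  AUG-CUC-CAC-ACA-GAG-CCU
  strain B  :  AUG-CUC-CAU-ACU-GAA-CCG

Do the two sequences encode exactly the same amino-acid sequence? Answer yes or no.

Codon 1: AUG Met / AUG Met — identical.
Codon 2: CUC Leu / CUC Leu — identical.
Codon 3: CAC His / CAU His — synonymous.
Codon 4: ACA Thr / ACU Thr — synonymous.
Codon 5: GAG Glu / GAA Glu — synonymous.
Codon 6: CCU Pro / CCG Pro — synonymous.
Nonsynonymous differences: 0 → same protein.

yes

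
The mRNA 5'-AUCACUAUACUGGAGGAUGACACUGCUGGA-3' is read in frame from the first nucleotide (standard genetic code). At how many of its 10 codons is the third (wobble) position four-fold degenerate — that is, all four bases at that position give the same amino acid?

Codon 1 AUC (Ile): third position 3-fold.
Codon 2 ACU (Thr): third position 4-fold.
Codon 3 AUA (Ile): third position 3-fold.
Codon 4 CUG (Leu): third position 4-fold.
Codon 5 GAG (Glu): third position 2-fold.
Codon 6 GAU (Asp): third position 2-fold.
Codon 7 GAC (Asp): third position 2-fold.
Codon 8 ACU (Thr): third position 4-fold.
Codon 9 GCU (Ala): third position 4-fold.
Codon 10 GGA (Gly): third position 4-fold.
Four-fold degenerate third positions: 5.

5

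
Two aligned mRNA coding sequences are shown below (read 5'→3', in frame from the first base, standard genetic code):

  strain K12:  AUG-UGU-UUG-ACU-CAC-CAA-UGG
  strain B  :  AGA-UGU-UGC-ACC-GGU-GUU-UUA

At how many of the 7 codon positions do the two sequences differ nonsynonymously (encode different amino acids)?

5

Codon 1: AUG Met / AGA Arg — nonsynonymous.
Codon 2: UGU Cys / UGU Cys — identical.
Codon 3: UUG Leu / UGC Cys — nonsynonymous.
Codon 4: ACU Thr / ACC Thr — synonymous.
Codon 5: CAC His / GGU Gly — nonsynonymous.
Codon 6: CAA Gln / GUU Val — nonsynonymous.
Codon 7: UGG Trp / UUA Leu — nonsynonymous.
Nonsynonymous differences: 5.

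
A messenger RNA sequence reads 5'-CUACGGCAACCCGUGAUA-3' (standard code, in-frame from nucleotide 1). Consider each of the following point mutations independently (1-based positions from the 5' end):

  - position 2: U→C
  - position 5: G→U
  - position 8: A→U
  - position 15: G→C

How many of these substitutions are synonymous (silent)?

Codon 1: CUA (Leu) → CCA (Pro) — missense.
Codon 2: CGG (Arg) → CUG (Leu) — missense.
Codon 3: CAA (Gln) → CUA (Leu) — missense.
Codon 5: GUG (Val) → GUC (Val) — synonymous.
Synonymous: 1 of 4.

1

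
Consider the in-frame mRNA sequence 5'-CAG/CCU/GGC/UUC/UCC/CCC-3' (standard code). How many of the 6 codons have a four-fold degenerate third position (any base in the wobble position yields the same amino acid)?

Codon 1 CAG (Gln): third position 2-fold.
Codon 2 CCU (Pro): third position 4-fold.
Codon 3 GGC (Gly): third position 4-fold.
Codon 4 UUC (Phe): third position 2-fold.
Codon 5 UCC (Ser): third position 4-fold.
Codon 6 CCC (Pro): third position 4-fold.
Four-fold degenerate third positions: 4.

4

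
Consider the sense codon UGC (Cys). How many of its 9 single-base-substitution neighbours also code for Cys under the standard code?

Position 1: none → 0 synonymous.
Position 2: none → 0 synonymous.
Position 3: UGU → 1 synonymous.
Total: 0 + 0 + 1 = 1.

1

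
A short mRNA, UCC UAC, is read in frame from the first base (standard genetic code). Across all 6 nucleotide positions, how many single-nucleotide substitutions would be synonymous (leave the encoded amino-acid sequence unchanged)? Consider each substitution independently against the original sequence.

4

Codon 1 (UCC, Ser): 3 synonymous substitutions.
Codon 2 (UAC, Tyr): 1 synonymous substitution.
Total: 3 + 1 = 4.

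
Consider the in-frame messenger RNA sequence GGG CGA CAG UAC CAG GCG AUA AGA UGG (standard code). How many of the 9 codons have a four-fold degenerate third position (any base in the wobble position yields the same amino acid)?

3

Codon 1 GGG (Gly): third position 4-fold.
Codon 2 CGA (Arg): third position 4-fold.
Codon 3 CAG (Gln): third position 2-fold.
Codon 4 UAC (Tyr): third position 2-fold.
Codon 5 CAG (Gln): third position 2-fold.
Codon 6 GCG (Ala): third position 4-fold.
Codon 7 AUA (Ile): third position 3-fold.
Codon 8 AGA (Arg): third position 2-fold.
Codon 9 UGG (Trp): third position 1-fold.
Four-fold degenerate third positions: 3.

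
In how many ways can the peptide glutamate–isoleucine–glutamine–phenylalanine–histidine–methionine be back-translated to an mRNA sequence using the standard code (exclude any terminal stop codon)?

Glu: 2 codons.
Ile: 3 codons.
Gln: 2 codons.
Phe: 2 codons.
His: 2 codons.
Met: 1 codon.
2 × 3 × 2 × 2 × 2 × 1 = 48.

48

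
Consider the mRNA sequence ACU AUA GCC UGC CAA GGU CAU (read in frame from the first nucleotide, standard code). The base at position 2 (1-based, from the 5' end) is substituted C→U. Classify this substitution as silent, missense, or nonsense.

Position 2 falls in codon 1: ACU → Thr.
After the substitution the codon is AUU → Ile.
Thr ≠ Ile, so this is a missense mutation.

missense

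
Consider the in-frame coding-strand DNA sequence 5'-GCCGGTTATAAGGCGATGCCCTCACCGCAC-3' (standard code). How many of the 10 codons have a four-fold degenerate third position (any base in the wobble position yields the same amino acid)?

6

Codon 1 GCC (Ala): third position 4-fold.
Codon 2 GGT (Gly): third position 4-fold.
Codon 3 TAT (Tyr): third position 2-fold.
Codon 4 AAG (Lys): third position 2-fold.
Codon 5 GCG (Ala): third position 4-fold.
Codon 6 ATG (Met): third position 1-fold.
Codon 7 CCC (Pro): third position 4-fold.
Codon 8 TCA (Ser): third position 4-fold.
Codon 9 CCG (Pro): third position 4-fold.
Codon 10 CAC (His): third position 2-fold.
Four-fold degenerate third positions: 6.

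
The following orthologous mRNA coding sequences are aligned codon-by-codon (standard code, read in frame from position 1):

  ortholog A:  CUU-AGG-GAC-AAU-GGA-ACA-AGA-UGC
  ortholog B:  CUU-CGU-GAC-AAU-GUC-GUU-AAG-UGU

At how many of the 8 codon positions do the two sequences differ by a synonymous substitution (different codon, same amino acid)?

Codon 1: CUU Leu / CUU Leu — identical.
Codon 2: AGG Arg / CGU Arg — synonymous.
Codon 3: GAC Asp / GAC Asp — identical.
Codon 4: AAU Asn / AAU Asn — identical.
Codon 5: GGA Gly / GUC Val — nonsynonymous.
Codon 6: ACA Thr / GUU Val — nonsynonymous.
Codon 7: AGA Arg / AAG Lys — nonsynonymous.
Codon 8: UGC Cys / UGU Cys — synonymous.
Synonymous differences: 2.

2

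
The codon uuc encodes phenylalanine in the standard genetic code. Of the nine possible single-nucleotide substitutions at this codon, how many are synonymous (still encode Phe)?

Position 1: none → 0 synonymous.
Position 2: none → 0 synonymous.
Position 3: UUU → 1 synonymous.
Total: 0 + 0 + 1 = 1.

1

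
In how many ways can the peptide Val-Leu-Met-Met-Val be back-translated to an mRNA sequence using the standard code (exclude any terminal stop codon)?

Val: 4 codons.
Leu: 6 codons.
Met: 1 codon.
Met: 1 codon.
Val: 4 codons.
4 × 6 × 1 × 1 × 4 = 96.

96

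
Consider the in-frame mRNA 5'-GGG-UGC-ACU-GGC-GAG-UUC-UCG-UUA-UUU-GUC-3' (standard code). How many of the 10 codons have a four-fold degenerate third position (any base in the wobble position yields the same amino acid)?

Codon 1 GGG (Gly): third position 4-fold.
Codon 2 UGC (Cys): third position 2-fold.
Codon 3 ACU (Thr): third position 4-fold.
Codon 4 GGC (Gly): third position 4-fold.
Codon 5 GAG (Glu): third position 2-fold.
Codon 6 UUC (Phe): third position 2-fold.
Codon 7 UCG (Ser): third position 4-fold.
Codon 8 UUA (Leu): third position 2-fold.
Codon 9 UUU (Phe): third position 2-fold.
Codon 10 GUC (Val): third position 4-fold.
Four-fold degenerate third positions: 5.

5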